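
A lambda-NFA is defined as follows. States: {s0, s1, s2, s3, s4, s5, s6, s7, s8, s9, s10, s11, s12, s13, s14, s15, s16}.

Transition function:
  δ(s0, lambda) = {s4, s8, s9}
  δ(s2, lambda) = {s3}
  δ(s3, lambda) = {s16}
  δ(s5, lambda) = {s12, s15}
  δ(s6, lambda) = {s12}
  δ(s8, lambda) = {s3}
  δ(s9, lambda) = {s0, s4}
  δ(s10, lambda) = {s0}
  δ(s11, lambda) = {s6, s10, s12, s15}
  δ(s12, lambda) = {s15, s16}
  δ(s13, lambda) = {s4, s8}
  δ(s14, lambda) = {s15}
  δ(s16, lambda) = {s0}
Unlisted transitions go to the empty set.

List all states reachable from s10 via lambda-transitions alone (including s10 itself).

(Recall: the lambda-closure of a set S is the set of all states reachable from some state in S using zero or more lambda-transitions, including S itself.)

{s0, s3, s4, s8, s9, s10, s16}

Start with {s10}.
From s10 via lambda: add s0.
From s0 via lambda: add s4, s8, s9.
From s8 via lambda: add s3.
From s3 via lambda: add s16.
No new states can be added; the closed set is {s0, s3, s4, s8, s9, s10, s16}.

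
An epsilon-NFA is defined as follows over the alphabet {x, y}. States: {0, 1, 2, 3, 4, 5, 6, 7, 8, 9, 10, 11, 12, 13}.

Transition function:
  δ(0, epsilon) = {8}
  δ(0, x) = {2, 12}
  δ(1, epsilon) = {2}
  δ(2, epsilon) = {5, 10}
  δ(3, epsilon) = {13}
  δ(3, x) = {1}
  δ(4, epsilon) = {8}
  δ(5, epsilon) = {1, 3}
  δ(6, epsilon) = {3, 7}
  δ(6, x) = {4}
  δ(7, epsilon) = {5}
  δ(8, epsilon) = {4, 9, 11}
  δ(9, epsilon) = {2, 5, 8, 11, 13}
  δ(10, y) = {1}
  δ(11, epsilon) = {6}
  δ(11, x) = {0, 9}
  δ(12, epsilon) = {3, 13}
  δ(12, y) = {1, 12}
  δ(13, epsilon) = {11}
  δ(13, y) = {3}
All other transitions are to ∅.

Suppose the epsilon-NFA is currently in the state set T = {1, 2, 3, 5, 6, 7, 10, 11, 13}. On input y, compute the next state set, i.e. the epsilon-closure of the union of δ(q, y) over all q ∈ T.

10 on y → {1}.
13 on y → {3}.
No y-transition from 1, 2, 3, 5, 6, 7, 11.
Union after reading y: {1, 3}.
Now take the epsilon-closure:
From 1 via epsilon: add 2.
From 3 via epsilon: add 13.
From 2 via epsilon: add 5, 10.
From 13 via epsilon: add 11.
From 11 via epsilon: add 6.
From 6 via epsilon: add 7.
No new states can be added; the closed set is {1, 2, 3, 5, 6, 7, 10, 11, 13}.

{1, 2, 3, 5, 6, 7, 10, 11, 13}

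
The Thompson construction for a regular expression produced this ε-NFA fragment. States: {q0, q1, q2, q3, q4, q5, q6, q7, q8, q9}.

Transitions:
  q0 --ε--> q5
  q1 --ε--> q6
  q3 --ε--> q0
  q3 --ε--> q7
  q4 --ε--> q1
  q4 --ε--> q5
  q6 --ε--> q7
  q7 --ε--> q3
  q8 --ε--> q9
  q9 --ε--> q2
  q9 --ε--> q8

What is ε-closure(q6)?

Start with {q6}.
From q6 via ε: add q7.
From q7 via ε: add q3.
From q3 via ε: add q0.
From q0 via ε: add q5.
No new states can be added; the closed set is {q0, q3, q5, q6, q7}.

{q0, q3, q5, q6, q7}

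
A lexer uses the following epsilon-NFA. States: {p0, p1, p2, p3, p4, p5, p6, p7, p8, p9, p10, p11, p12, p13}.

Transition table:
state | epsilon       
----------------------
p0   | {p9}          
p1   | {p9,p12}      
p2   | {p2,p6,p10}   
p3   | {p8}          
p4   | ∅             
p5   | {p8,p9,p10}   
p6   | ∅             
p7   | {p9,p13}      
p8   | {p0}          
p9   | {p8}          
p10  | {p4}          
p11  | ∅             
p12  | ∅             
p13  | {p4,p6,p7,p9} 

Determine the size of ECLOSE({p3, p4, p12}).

6

Start with {p3, p4, p12}.
From p3 via epsilon: add p8.
From p8 via epsilon: add p0.
From p0 via epsilon: add p9.
epsilon-closure = {p0, p3, p4, p8, p9, p12}, which has 6 states.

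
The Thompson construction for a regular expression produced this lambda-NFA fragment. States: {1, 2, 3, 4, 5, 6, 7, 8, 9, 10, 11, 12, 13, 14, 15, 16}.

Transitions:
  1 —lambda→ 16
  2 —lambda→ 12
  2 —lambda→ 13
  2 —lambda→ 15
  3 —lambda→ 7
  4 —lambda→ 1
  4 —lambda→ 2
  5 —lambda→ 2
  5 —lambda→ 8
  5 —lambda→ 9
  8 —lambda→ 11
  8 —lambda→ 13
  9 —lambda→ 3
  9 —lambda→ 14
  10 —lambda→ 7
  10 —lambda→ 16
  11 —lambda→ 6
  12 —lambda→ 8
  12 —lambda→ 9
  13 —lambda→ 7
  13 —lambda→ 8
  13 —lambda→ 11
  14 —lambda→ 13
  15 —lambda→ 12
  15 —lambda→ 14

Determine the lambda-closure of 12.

Start with {12}.
From 12 via lambda: add 8, 9.
From 8 via lambda: add 11, 13.
From 9 via lambda: add 3, 14.
From 3 via lambda: add 7.
From 11 via lambda: add 6.
No new states can be added; the closed set is {3, 6, 7, 8, 9, 11, 12, 13, 14}.

{3, 6, 7, 8, 9, 11, 12, 13, 14}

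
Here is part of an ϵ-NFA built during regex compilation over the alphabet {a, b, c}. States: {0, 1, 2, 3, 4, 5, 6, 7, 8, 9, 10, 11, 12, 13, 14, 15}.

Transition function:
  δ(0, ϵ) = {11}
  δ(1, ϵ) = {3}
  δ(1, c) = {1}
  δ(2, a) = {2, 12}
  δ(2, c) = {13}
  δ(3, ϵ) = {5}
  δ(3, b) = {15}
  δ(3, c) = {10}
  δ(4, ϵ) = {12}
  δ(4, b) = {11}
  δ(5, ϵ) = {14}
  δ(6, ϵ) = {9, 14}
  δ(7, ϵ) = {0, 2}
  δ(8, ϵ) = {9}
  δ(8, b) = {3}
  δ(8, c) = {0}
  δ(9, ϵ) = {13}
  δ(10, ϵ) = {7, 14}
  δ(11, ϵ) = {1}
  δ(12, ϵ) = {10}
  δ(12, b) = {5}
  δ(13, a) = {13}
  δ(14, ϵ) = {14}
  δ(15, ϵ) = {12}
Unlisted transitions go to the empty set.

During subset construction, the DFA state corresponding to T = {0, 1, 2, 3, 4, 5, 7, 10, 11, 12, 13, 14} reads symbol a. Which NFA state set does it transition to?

{0, 1, 2, 3, 5, 7, 10, 11, 12, 13, 14}

2 on a → {2, 12}.
13 on a → {13}.
No a-transition from 0, 1, 3, 4, 5, 7, 10, 11, 12, 14.
Union after reading a: {2, 12, 13}.
Now take the ϵ-closure:
From 12 via ϵ: add 10.
From 10 via ϵ: add 7, 14.
From 7 via ϵ: add 0.
From 0 via ϵ: add 11.
From 11 via ϵ: add 1.
From 1 via ϵ: add 3.
From 3 via ϵ: add 5.
No new states can be added; the closed set is {0, 1, 2, 3, 5, 7, 10, 11, 12, 13, 14}.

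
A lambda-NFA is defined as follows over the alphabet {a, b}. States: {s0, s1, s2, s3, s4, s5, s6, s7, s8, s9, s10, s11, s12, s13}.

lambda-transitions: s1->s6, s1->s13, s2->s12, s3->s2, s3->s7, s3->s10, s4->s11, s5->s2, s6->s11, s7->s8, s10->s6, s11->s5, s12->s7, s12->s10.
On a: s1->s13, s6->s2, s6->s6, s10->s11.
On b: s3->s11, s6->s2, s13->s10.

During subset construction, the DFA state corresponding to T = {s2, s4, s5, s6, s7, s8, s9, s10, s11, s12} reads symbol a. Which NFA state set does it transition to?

s6 on a → {s2, s6}.
s10 on a → {s11}.
No a-transition from s2, s4, s5, s7, s8, s9, s11, s12.
Union after reading a: {s2, s6, s11}.
Now take the lambda-closure:
From s2 via lambda: add s12.
From s11 via lambda: add s5.
From s12 via lambda: add s7, s10.
From s7 via lambda: add s8.
No new states can be added; the closed set is {s2, s5, s6, s7, s8, s10, s11, s12}.

{s2, s5, s6, s7, s8, s10, s11, s12}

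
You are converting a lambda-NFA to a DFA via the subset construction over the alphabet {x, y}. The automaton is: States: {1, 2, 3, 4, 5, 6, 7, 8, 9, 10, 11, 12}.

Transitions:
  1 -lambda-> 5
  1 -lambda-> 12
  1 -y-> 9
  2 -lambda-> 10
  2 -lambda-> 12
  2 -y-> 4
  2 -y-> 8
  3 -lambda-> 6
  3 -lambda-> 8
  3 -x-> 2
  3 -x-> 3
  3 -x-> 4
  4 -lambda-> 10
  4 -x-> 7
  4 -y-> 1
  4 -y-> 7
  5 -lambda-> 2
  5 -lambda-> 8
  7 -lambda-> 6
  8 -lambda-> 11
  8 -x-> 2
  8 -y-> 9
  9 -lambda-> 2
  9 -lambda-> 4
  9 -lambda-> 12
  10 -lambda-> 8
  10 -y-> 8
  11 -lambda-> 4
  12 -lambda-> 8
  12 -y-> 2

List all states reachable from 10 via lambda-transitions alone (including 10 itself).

Start with {10}.
From 10 via lambda: add 8.
From 8 via lambda: add 11.
From 11 via lambda: add 4.
No new states can be added; the closed set is {4, 8, 10, 11}.

{4, 8, 10, 11}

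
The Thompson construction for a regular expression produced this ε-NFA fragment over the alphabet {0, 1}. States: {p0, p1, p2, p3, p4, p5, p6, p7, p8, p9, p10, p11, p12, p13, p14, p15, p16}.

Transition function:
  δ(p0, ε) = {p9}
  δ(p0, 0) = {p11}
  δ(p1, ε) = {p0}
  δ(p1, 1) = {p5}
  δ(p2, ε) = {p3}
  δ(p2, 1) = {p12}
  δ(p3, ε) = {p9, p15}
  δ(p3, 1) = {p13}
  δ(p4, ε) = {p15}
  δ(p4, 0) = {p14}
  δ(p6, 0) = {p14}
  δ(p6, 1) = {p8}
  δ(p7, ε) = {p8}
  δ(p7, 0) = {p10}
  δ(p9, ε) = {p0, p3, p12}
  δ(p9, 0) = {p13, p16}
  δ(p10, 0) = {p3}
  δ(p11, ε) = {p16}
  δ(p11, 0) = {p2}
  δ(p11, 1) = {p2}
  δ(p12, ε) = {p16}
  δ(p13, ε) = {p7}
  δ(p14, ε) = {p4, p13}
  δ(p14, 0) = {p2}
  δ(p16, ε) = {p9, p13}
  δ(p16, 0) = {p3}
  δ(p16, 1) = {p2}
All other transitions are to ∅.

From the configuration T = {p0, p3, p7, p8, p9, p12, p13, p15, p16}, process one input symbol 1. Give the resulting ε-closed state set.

{p0, p2, p3, p7, p8, p9, p12, p13, p15, p16}

p3 on 1 → {p13}.
p16 on 1 → {p2}.
No 1-transition from p0, p7, p8, p9, p12, p13, p15.
Union after reading 1: {p2, p13}.
Now take the ε-closure:
From p2 via ε: add p3.
From p13 via ε: add p7.
From p3 via ε: add p9, p15.
From p7 via ε: add p8.
From p9 via ε: add p0, p12.
From p12 via ε: add p16.
No new states can be added; the closed set is {p0, p2, p3, p7, p8, p9, p12, p13, p15, p16}.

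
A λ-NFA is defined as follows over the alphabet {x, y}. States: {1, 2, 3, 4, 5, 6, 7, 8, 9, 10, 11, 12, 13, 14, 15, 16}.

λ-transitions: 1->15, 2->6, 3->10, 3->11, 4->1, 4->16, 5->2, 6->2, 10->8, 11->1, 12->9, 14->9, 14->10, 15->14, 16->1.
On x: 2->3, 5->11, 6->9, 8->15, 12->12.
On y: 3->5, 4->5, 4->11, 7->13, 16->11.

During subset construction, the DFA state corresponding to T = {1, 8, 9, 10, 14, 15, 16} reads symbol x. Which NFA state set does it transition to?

8 on x → {15}.
No x-transition from 1, 9, 10, 14, 15, 16.
Union after reading x: {15}.
Now take the λ-closure:
From 15 via λ: add 14.
From 14 via λ: add 9, 10.
From 10 via λ: add 8.
No new states can be added; the closed set is {8, 9, 10, 14, 15}.

{8, 9, 10, 14, 15}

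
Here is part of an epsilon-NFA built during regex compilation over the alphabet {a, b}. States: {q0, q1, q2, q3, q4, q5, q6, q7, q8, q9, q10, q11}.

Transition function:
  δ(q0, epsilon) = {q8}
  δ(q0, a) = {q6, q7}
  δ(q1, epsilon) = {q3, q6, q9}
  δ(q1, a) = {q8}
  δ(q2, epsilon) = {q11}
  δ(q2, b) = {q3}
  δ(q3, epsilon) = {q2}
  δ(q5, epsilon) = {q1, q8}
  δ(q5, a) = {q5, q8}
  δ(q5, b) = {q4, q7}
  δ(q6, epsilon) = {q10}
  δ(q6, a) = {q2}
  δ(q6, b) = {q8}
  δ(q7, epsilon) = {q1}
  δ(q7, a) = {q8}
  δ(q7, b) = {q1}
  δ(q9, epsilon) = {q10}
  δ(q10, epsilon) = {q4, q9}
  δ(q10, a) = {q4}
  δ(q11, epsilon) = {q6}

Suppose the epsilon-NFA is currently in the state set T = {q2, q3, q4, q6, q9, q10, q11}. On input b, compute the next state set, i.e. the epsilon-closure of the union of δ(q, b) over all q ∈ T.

{q2, q3, q4, q6, q8, q9, q10, q11}

q2 on b → {q3}.
q6 on b → {q8}.
No b-transition from q3, q4, q9, q10, q11.
Union after reading b: {q3, q8}.
Now take the epsilon-closure:
From q3 via epsilon: add q2.
From q2 via epsilon: add q11.
From q11 via epsilon: add q6.
From q6 via epsilon: add q10.
From q10 via epsilon: add q4, q9.
No new states can be added; the closed set is {q2, q3, q4, q6, q8, q9, q10, q11}.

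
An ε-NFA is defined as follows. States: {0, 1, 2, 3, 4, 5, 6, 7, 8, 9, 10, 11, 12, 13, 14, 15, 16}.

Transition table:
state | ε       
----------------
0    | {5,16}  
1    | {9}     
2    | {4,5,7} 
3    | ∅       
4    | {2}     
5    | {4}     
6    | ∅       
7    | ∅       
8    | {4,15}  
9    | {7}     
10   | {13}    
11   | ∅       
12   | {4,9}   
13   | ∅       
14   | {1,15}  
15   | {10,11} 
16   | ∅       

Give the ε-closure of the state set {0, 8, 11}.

{0, 2, 4, 5, 7, 8, 10, 11, 13, 15, 16}

Start with {0, 8, 11}.
From 0 via ε: add 5, 16.
From 8 via ε: add 4, 15.
From 4 via ε: add 2.
From 15 via ε: add 10.
From 2 via ε: add 7.
From 10 via ε: add 13.
No new states can be added; the closed set is {0, 2, 4, 5, 7, 8, 10, 11, 13, 15, 16}.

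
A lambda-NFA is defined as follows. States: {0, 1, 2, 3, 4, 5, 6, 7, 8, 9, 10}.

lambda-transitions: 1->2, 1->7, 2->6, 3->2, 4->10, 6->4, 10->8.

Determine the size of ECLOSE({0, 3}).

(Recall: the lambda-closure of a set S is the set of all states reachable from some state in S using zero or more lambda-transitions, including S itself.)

7

Start with {0, 3}.
From 3 via lambda: add 2.
From 2 via lambda: add 6.
From 6 via lambda: add 4.
From 4 via lambda: add 10.
From 10 via lambda: add 8.
lambda-closure = {0, 2, 3, 4, 6, 8, 10}, which has 7 states.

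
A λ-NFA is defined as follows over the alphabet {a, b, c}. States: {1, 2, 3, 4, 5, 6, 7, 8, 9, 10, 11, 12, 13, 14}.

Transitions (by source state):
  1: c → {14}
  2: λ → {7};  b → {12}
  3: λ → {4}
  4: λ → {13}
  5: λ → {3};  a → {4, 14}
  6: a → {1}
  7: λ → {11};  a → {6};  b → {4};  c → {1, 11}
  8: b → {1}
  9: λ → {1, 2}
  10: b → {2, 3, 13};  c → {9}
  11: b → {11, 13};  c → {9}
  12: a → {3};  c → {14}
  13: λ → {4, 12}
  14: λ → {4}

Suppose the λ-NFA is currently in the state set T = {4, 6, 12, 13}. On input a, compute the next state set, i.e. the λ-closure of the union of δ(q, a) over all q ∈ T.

{1, 3, 4, 12, 13}

6 on a → {1}.
12 on a → {3}.
No a-transition from 4, 13.
Union after reading a: {1, 3}.
Now take the λ-closure:
From 3 via λ: add 4.
From 4 via λ: add 13.
From 13 via λ: add 12.
No new states can be added; the closed set is {1, 3, 4, 12, 13}.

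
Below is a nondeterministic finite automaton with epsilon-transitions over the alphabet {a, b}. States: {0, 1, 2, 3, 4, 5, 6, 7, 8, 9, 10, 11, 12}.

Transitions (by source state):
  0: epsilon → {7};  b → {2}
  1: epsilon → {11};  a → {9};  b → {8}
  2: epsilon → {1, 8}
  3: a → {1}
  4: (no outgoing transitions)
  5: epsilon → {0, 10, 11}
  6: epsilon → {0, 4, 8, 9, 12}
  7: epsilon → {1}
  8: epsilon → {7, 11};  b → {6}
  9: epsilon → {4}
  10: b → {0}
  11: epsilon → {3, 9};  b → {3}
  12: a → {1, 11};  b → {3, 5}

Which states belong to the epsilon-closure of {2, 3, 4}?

{1, 2, 3, 4, 7, 8, 9, 11}

Start with {2, 3, 4}.
From 2 via epsilon: add 1, 8.
From 1 via epsilon: add 11.
From 8 via epsilon: add 7.
From 11 via epsilon: add 9.
No new states can be added; the closed set is {1, 2, 3, 4, 7, 8, 9, 11}.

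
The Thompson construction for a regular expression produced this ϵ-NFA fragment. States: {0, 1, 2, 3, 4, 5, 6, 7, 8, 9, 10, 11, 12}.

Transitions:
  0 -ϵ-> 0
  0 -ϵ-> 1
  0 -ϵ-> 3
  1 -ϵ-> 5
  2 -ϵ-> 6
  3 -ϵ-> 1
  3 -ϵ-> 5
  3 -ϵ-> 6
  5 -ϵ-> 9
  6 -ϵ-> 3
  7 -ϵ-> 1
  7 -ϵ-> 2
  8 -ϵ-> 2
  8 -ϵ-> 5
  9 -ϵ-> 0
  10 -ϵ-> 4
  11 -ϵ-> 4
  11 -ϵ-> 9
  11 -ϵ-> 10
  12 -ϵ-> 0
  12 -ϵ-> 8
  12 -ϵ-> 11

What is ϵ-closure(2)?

Start with {2}.
From 2 via ϵ: add 6.
From 6 via ϵ: add 3.
From 3 via ϵ: add 1, 5.
From 5 via ϵ: add 9.
From 9 via ϵ: add 0.
No new states can be added; the closed set is {0, 1, 2, 3, 5, 6, 9}.

{0, 1, 2, 3, 5, 6, 9}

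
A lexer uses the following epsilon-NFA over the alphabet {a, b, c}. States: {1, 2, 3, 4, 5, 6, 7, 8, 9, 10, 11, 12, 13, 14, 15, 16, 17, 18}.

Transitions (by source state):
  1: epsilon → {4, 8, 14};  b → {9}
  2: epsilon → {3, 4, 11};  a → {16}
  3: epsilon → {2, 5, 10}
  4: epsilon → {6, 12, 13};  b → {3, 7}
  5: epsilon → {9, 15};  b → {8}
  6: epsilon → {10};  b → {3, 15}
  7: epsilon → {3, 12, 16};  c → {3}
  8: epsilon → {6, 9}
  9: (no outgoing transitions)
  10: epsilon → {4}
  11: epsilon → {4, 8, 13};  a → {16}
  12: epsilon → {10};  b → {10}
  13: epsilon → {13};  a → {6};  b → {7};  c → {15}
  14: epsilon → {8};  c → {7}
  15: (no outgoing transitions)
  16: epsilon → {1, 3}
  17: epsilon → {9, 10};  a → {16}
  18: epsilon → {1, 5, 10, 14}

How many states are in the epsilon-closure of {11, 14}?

9

Start with {11, 14}.
From 11 via epsilon: add 4, 8, 13.
From 4 via epsilon: add 6, 12.
From 8 via epsilon: add 9.
From 6 via epsilon: add 10.
epsilon-closure = {4, 6, 8, 9, 10, 11, 12, 13, 14}, which has 9 states.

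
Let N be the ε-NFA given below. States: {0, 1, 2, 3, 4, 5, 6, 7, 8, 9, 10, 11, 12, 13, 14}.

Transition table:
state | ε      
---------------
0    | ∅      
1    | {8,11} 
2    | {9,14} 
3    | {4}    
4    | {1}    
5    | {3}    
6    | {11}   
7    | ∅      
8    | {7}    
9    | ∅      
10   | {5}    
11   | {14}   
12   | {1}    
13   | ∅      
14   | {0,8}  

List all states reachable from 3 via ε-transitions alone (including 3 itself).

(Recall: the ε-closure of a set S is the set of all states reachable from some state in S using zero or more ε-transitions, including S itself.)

{0, 1, 3, 4, 7, 8, 11, 14}

Start with {3}.
From 3 via ε: add 4.
From 4 via ε: add 1.
From 1 via ε: add 8, 11.
From 8 via ε: add 7.
From 11 via ε: add 14.
From 14 via ε: add 0.
No new states can be added; the closed set is {0, 1, 3, 4, 7, 8, 11, 14}.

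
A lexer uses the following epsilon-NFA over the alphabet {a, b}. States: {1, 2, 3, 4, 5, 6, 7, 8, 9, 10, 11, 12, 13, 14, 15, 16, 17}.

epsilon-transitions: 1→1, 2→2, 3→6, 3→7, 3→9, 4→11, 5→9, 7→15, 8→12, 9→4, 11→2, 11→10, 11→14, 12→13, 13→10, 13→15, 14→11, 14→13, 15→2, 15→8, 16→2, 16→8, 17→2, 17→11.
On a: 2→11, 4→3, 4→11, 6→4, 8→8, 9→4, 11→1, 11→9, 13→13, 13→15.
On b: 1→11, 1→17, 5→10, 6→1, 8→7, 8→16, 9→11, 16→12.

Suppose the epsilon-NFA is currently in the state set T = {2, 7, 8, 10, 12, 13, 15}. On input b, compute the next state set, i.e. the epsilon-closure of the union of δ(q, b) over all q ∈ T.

{2, 7, 8, 10, 12, 13, 15, 16}

8 on b → {7, 16}.
No b-transition from 2, 7, 10, 12, 13, 15.
Union after reading b: {7, 16}.
Now take the epsilon-closure:
From 7 via epsilon: add 15.
From 16 via epsilon: add 2, 8.
From 8 via epsilon: add 12.
From 12 via epsilon: add 13.
From 13 via epsilon: add 10.
No new states can be added; the closed set is {2, 7, 8, 10, 12, 13, 15, 16}.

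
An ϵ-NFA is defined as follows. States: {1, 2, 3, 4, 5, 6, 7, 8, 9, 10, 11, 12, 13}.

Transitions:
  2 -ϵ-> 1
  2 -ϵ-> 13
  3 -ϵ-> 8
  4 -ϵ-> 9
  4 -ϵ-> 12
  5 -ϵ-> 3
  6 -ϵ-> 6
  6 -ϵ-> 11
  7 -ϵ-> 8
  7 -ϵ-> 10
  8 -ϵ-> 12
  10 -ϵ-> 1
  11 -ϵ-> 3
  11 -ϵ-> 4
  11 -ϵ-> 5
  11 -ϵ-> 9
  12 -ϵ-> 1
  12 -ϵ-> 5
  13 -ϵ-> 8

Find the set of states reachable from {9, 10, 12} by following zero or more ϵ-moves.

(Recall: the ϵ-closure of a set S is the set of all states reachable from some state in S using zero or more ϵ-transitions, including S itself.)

Start with {9, 10, 12}.
From 10 via ϵ: add 1.
From 12 via ϵ: add 5.
From 5 via ϵ: add 3.
From 3 via ϵ: add 8.
No new states can be added; the closed set is {1, 3, 5, 8, 9, 10, 12}.

{1, 3, 5, 8, 9, 10, 12}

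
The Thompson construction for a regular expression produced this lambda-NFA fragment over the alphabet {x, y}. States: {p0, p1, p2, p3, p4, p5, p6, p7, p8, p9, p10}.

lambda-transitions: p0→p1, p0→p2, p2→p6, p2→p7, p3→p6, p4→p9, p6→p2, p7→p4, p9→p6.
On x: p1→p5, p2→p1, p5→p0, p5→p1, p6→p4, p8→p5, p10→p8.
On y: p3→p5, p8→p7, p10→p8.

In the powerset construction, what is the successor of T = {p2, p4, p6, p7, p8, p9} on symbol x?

{p1, p2, p4, p5, p6, p7, p9}

p2 on x → {p1}.
p6 on x → {p4}.
p8 on x → {p5}.
No x-transition from p4, p7, p9.
Union after reading x: {p1, p4, p5}.
Now take the lambda-closure:
From p4 via lambda: add p9.
From p9 via lambda: add p6.
From p6 via lambda: add p2.
From p2 via lambda: add p7.
No new states can be added; the closed set is {p1, p2, p4, p5, p6, p7, p9}.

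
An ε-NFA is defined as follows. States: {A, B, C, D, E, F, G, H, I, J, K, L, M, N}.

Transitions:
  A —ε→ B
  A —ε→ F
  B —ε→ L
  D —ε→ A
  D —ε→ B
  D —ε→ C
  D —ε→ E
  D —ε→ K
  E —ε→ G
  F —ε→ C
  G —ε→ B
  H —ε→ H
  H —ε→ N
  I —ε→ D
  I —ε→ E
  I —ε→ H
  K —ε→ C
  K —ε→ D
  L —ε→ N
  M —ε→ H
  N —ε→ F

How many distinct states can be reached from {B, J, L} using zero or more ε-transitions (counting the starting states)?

6

Start with {B, J, L}.
From L via ε: add N.
From N via ε: add F.
From F via ε: add C.
ε-closure = {B, C, F, J, L, N}, which has 6 states.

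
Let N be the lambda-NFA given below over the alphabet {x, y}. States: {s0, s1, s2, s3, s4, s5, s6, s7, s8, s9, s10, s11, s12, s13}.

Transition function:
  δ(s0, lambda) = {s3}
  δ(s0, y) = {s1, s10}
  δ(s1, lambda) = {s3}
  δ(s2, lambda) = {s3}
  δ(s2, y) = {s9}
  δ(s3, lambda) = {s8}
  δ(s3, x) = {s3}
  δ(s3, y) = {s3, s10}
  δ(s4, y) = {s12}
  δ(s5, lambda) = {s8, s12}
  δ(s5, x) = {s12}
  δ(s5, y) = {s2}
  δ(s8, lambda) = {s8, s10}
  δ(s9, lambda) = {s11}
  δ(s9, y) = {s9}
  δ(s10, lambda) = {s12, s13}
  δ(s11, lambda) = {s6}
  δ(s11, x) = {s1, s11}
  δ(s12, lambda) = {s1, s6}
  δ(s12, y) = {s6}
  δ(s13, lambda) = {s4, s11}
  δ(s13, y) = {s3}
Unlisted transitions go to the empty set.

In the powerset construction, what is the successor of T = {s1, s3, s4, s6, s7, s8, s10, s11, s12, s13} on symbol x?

s3 on x → {s3}.
s11 on x → {s1, s11}.
No x-transition from s1, s4, s6, s7, s8, s10, s12, s13.
Union after reading x: {s1, s3, s11}.
Now take the lambda-closure:
From s3 via lambda: add s8.
From s11 via lambda: add s6.
From s8 via lambda: add s10.
From s10 via lambda: add s12, s13.
From s13 via lambda: add s4.
No new states can be added; the closed set is {s1, s3, s4, s6, s8, s10, s11, s12, s13}.

{s1, s3, s4, s6, s8, s10, s11, s12, s13}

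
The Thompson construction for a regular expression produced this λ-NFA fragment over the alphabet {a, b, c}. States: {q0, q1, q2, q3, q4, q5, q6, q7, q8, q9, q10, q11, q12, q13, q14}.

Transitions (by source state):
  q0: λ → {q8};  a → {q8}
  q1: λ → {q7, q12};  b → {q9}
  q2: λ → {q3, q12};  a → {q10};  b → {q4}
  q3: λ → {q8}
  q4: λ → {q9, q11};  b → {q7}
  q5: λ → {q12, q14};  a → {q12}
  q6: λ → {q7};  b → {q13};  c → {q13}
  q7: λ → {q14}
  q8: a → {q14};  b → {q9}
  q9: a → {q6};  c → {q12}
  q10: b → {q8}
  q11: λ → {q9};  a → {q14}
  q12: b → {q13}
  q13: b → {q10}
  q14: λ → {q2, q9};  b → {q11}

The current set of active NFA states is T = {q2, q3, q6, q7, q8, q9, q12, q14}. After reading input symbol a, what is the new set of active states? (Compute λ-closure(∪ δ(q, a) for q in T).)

{q2, q3, q6, q7, q8, q9, q10, q12, q14}

q2 on a → {q10}.
q8 on a → {q14}.
q9 on a → {q6}.
No a-transition from q3, q6, q7, q12, q14.
Union after reading a: {q6, q10, q14}.
Now take the λ-closure:
From q6 via λ: add q7.
From q14 via λ: add q2, q9.
From q2 via λ: add q3, q12.
From q3 via λ: add q8.
No new states can be added; the closed set is {q2, q3, q6, q7, q8, q9, q10, q12, q14}.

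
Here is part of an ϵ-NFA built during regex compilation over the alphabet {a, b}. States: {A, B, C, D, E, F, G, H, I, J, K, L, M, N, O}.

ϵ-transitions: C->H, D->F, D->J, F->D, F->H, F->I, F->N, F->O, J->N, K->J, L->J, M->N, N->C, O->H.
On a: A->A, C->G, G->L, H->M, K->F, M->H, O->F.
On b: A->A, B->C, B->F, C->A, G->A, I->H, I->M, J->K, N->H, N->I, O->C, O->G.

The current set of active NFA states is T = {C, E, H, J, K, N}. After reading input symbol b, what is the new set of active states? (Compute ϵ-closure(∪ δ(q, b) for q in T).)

C on b → {A}.
J on b → {K}.
N on b → {H, I}.
No b-transition from E, H, K.
Union after reading b: {A, H, I, K}.
Now take the ϵ-closure:
From K via ϵ: add J.
From J via ϵ: add N.
From N via ϵ: add C.
No new states can be added; the closed set is {A, C, H, I, J, K, N}.

{A, C, H, I, J, K, N}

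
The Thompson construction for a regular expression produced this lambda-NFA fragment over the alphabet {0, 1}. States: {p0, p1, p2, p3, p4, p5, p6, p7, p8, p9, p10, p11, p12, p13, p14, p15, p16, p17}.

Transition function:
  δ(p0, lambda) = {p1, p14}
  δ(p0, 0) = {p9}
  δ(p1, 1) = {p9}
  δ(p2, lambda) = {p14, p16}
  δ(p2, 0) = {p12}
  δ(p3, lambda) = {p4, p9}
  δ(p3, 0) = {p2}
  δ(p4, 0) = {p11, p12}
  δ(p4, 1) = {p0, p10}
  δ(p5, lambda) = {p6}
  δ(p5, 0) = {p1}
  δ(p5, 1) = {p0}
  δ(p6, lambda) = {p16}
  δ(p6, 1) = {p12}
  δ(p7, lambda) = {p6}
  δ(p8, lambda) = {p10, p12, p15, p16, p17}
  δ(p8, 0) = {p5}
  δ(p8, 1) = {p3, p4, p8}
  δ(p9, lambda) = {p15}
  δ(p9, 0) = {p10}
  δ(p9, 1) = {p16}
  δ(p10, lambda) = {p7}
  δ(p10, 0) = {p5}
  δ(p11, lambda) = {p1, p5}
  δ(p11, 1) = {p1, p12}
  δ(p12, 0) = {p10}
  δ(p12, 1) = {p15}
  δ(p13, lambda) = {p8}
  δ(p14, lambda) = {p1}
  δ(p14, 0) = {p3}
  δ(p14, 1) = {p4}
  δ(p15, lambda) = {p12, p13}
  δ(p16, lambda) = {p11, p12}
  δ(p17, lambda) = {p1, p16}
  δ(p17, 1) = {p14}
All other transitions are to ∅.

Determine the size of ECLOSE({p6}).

Start with {p6}.
From p6 via lambda: add p16.
From p16 via lambda: add p11, p12.
From p11 via lambda: add p1, p5.
lambda-closure = {p1, p5, p6, p11, p12, p16}, which has 6 states.

6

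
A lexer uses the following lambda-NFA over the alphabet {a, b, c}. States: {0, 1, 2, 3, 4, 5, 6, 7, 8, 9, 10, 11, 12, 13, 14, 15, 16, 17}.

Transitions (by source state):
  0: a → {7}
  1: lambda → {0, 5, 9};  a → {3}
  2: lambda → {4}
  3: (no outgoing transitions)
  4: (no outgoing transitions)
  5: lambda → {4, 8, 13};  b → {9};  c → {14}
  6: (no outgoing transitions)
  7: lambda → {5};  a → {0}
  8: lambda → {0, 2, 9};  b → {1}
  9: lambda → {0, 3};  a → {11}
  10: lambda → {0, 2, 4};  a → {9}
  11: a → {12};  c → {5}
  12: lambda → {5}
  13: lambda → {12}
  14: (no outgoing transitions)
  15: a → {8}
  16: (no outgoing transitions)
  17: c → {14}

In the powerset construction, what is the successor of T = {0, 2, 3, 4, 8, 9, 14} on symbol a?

{0, 2, 3, 4, 5, 7, 8, 9, 11, 12, 13}

0 on a → {7}.
9 on a → {11}.
No a-transition from 2, 3, 4, 8, 14.
Union after reading a: {7, 11}.
Now take the lambda-closure:
From 7 via lambda: add 5.
From 5 via lambda: add 4, 8, 13.
From 8 via lambda: add 0, 2, 9.
From 13 via lambda: add 12.
From 9 via lambda: add 3.
No new states can be added; the closed set is {0, 2, 3, 4, 5, 7, 8, 9, 11, 12, 13}.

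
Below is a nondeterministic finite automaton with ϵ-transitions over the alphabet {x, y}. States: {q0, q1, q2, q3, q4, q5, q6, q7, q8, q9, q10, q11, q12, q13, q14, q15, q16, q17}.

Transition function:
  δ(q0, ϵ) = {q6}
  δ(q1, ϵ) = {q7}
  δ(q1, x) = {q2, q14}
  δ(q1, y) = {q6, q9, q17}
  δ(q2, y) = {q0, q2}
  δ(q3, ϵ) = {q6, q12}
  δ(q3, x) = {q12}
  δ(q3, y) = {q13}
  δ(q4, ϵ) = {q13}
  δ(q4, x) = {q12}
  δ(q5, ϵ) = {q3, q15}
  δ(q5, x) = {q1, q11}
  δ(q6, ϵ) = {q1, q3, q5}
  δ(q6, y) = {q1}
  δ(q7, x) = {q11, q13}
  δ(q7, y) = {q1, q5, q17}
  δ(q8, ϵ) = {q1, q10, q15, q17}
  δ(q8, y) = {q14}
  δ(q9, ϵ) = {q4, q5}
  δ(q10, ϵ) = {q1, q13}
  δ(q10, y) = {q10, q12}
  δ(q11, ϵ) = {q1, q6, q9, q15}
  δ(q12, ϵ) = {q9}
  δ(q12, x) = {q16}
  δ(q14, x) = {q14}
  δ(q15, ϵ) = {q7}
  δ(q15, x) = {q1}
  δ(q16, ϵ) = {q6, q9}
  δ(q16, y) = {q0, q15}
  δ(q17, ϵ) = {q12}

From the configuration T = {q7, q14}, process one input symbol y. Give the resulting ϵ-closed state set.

{q1, q3, q4, q5, q6, q7, q9, q12, q13, q15, q17}

q7 on y → {q1, q5, q17}.
No y-transition from q14.
Union after reading y: {q1, q5, q17}.
Now take the ϵ-closure:
From q1 via ϵ: add q7.
From q5 via ϵ: add q3, q15.
From q17 via ϵ: add q12.
From q3 via ϵ: add q6.
From q12 via ϵ: add q9.
From q9 via ϵ: add q4.
From q4 via ϵ: add q13.
No new states can be added; the closed set is {q1, q3, q4, q5, q6, q7, q9, q12, q13, q15, q17}.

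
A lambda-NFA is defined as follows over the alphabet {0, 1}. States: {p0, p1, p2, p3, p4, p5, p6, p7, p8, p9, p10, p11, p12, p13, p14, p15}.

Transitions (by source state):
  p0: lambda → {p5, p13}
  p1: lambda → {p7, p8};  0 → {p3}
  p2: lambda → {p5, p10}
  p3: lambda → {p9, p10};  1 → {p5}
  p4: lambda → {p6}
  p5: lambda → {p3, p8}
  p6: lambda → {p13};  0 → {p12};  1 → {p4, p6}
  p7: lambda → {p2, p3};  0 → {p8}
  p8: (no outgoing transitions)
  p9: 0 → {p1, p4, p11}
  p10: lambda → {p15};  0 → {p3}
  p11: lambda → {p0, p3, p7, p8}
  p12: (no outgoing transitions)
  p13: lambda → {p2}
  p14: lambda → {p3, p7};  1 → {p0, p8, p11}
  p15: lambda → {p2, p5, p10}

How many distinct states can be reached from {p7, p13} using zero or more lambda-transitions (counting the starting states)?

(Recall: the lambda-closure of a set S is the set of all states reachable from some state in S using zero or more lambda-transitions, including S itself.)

Start with {p7, p13}.
From p7 via lambda: add p2, p3.
From p2 via lambda: add p5, p10.
From p3 via lambda: add p9.
From p5 via lambda: add p8.
From p10 via lambda: add p15.
lambda-closure = {p2, p3, p5, p7, p8, p9, p10, p13, p15}, which has 9 states.

9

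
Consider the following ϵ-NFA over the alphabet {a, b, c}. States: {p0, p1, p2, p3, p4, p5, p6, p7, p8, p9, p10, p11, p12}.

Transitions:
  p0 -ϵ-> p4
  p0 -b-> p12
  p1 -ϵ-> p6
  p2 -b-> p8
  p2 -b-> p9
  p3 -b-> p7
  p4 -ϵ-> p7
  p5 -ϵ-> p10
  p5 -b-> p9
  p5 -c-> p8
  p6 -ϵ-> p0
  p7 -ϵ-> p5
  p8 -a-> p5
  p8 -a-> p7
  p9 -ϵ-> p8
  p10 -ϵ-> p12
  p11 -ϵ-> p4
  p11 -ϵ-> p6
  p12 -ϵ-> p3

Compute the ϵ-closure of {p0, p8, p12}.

{p0, p3, p4, p5, p7, p8, p10, p12}

Start with {p0, p8, p12}.
From p0 via ϵ: add p4.
From p12 via ϵ: add p3.
From p4 via ϵ: add p7.
From p7 via ϵ: add p5.
From p5 via ϵ: add p10.
No new states can be added; the closed set is {p0, p3, p4, p5, p7, p8, p10, p12}.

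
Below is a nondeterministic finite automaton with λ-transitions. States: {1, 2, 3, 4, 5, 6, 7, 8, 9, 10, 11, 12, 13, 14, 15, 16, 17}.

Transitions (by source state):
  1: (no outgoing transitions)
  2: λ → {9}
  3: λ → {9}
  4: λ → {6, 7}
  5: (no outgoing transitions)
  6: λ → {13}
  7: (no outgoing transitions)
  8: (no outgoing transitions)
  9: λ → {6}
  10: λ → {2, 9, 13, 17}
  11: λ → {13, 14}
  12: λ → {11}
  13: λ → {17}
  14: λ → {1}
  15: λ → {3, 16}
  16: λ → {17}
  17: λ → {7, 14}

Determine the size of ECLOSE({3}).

8

Start with {3}.
From 3 via λ: add 9.
From 9 via λ: add 6.
From 6 via λ: add 13.
From 13 via λ: add 17.
From 17 via λ: add 7, 14.
From 14 via λ: add 1.
λ-closure = {1, 3, 6, 7, 9, 13, 14, 17}, which has 8 states.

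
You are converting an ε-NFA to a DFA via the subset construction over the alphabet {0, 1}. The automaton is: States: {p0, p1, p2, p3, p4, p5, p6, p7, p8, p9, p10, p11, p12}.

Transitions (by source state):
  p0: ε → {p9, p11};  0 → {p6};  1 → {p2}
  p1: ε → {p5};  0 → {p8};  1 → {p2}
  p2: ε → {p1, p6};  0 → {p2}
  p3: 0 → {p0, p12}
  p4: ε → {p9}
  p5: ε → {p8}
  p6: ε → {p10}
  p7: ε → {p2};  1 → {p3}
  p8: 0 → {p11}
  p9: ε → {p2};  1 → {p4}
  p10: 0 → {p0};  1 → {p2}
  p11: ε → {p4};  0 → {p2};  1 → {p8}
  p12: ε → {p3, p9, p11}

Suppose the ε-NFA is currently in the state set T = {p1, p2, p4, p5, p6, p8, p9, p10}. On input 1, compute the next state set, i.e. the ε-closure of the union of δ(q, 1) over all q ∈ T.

{p1, p2, p4, p5, p6, p8, p9, p10}

p1 on 1 → {p2}.
p9 on 1 → {p4}.
p10 on 1 → {p2}.
No 1-transition from p2, p4, p5, p6, p8.
Union after reading 1: {p2, p4}.
Now take the ε-closure:
From p2 via ε: add p1, p6.
From p4 via ε: add p9.
From p1 via ε: add p5.
From p6 via ε: add p10.
From p5 via ε: add p8.
No new states can be added; the closed set is {p1, p2, p4, p5, p6, p8, p9, p10}.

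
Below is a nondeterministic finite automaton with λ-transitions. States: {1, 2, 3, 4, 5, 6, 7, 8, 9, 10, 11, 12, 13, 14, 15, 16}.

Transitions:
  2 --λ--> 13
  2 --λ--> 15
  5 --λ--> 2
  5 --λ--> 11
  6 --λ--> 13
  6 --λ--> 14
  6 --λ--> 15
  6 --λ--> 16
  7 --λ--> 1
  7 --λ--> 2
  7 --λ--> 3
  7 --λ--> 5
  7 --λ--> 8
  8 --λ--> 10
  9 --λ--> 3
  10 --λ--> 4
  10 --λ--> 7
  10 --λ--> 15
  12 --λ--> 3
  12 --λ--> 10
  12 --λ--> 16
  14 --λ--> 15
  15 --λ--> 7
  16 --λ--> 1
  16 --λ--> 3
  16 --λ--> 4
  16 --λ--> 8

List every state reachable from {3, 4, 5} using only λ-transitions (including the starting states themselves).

Start with {3, 4, 5}.
From 5 via λ: add 2, 11.
From 2 via λ: add 13, 15.
From 15 via λ: add 7.
From 7 via λ: add 1, 8.
From 8 via λ: add 10.
No new states can be added; the closed set is {1, 2, 3, 4, 5, 7, 8, 10, 11, 13, 15}.

{1, 2, 3, 4, 5, 7, 8, 10, 11, 13, 15}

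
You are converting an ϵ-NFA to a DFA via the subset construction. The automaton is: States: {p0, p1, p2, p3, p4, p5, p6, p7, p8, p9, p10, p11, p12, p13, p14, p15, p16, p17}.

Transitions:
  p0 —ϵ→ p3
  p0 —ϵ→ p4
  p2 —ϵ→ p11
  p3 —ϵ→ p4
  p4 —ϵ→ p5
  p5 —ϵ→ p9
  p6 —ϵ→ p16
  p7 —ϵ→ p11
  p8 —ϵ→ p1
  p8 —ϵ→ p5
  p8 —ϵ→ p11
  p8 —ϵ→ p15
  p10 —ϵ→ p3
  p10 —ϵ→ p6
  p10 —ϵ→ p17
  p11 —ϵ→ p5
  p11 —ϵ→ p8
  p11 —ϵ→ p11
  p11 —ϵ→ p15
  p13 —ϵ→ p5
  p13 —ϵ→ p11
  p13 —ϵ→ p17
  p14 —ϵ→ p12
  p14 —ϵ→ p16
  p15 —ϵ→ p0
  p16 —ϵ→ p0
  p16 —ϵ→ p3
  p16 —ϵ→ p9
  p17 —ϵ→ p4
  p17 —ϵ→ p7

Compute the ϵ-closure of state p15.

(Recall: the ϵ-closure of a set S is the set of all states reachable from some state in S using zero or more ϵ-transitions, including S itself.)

Start with {p15}.
From p15 via ϵ: add p0.
From p0 via ϵ: add p3, p4.
From p4 via ϵ: add p5.
From p5 via ϵ: add p9.
No new states can be added; the closed set is {p0, p3, p4, p5, p9, p15}.

{p0, p3, p4, p5, p9, p15}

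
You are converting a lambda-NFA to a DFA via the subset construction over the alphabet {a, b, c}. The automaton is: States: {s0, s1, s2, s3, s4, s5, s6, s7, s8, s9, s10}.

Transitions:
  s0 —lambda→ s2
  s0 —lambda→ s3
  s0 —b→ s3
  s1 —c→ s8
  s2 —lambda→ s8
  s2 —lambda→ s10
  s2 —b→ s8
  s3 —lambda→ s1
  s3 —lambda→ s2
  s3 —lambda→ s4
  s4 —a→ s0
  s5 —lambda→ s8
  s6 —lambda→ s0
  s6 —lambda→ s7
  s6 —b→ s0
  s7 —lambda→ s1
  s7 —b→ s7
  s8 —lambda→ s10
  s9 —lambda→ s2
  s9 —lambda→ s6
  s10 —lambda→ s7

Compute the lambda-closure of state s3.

{s1, s2, s3, s4, s7, s8, s10}

Start with {s3}.
From s3 via lambda: add s1, s2, s4.
From s2 via lambda: add s8, s10.
From s10 via lambda: add s7.
No new states can be added; the closed set is {s1, s2, s3, s4, s7, s8, s10}.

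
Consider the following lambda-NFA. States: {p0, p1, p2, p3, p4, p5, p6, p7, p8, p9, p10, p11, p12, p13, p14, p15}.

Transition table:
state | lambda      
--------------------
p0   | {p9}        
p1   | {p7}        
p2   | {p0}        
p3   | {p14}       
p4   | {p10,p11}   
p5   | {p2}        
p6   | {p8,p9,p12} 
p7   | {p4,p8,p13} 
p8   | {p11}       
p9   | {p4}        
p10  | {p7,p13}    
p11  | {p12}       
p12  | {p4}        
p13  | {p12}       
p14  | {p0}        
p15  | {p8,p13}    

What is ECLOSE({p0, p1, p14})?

{p0, p1, p4, p7, p8, p9, p10, p11, p12, p13, p14}

Start with {p0, p1, p14}.
From p0 via lambda: add p9.
From p1 via lambda: add p7.
From p7 via lambda: add p4, p8, p13.
From p4 via lambda: add p10, p11.
From p13 via lambda: add p12.
No new states can be added; the closed set is {p0, p1, p4, p7, p8, p9, p10, p11, p12, p13, p14}.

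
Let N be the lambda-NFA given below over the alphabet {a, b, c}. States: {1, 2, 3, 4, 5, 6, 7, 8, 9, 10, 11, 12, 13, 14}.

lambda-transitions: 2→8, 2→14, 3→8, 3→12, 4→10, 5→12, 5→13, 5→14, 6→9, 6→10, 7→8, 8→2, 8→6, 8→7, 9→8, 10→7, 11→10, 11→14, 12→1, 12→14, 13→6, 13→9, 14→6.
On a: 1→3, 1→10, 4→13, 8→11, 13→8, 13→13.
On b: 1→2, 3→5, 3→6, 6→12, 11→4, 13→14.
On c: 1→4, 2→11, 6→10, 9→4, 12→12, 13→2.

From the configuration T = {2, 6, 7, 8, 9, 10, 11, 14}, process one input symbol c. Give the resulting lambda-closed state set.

{2, 4, 6, 7, 8, 9, 10, 11, 14}

2 on c → {11}.
6 on c → {10}.
9 on c → {4}.
No c-transition from 7, 8, 10, 11, 14.
Union after reading c: {4, 10, 11}.
Now take the lambda-closure:
From 10 via lambda: add 7.
From 11 via lambda: add 14.
From 7 via lambda: add 8.
From 14 via lambda: add 6.
From 6 via lambda: add 9.
From 8 via lambda: add 2.
No new states can be added; the closed set is {2, 4, 6, 7, 8, 9, 10, 11, 14}.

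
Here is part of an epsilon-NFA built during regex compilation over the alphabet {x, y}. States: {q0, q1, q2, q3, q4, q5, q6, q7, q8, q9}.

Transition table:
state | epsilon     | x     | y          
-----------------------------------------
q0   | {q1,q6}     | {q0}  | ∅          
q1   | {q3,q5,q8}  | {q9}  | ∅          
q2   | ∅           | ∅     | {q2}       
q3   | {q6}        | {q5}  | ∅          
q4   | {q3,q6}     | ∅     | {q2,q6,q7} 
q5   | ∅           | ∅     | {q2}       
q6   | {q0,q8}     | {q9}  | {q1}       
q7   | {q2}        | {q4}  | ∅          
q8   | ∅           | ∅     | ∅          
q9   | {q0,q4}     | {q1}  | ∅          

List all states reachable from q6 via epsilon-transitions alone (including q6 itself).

{q0, q1, q3, q5, q6, q8}

Start with {q6}.
From q6 via epsilon: add q0, q8.
From q0 via epsilon: add q1.
From q1 via epsilon: add q3, q5.
No new states can be added; the closed set is {q0, q1, q3, q5, q6, q8}.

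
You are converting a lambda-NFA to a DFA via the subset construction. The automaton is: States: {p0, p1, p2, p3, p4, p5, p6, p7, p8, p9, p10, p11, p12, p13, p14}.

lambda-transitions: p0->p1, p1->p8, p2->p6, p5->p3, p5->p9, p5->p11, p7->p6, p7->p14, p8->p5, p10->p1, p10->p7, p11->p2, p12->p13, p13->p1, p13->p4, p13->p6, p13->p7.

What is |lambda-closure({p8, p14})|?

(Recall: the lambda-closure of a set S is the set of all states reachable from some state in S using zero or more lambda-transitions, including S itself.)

8

Start with {p8, p14}.
From p8 via lambda: add p5.
From p5 via lambda: add p3, p9, p11.
From p11 via lambda: add p2.
From p2 via lambda: add p6.
lambda-closure = {p2, p3, p5, p6, p8, p9, p11, p14}, which has 8 states.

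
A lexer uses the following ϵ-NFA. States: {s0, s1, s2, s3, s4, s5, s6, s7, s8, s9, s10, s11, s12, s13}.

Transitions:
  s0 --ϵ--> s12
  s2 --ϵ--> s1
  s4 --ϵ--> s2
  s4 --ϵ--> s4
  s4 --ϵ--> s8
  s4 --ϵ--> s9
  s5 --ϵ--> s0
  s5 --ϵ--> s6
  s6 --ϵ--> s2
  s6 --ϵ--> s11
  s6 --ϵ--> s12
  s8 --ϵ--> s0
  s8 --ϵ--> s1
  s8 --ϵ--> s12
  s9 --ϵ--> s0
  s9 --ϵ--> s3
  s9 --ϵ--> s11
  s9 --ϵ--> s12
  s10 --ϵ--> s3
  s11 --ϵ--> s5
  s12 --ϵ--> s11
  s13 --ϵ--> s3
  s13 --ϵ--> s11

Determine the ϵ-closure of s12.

{s0, s1, s2, s5, s6, s11, s12}

Start with {s12}.
From s12 via ϵ: add s11.
From s11 via ϵ: add s5.
From s5 via ϵ: add s0, s6.
From s6 via ϵ: add s2.
From s2 via ϵ: add s1.
No new states can be added; the closed set is {s0, s1, s2, s5, s6, s11, s12}.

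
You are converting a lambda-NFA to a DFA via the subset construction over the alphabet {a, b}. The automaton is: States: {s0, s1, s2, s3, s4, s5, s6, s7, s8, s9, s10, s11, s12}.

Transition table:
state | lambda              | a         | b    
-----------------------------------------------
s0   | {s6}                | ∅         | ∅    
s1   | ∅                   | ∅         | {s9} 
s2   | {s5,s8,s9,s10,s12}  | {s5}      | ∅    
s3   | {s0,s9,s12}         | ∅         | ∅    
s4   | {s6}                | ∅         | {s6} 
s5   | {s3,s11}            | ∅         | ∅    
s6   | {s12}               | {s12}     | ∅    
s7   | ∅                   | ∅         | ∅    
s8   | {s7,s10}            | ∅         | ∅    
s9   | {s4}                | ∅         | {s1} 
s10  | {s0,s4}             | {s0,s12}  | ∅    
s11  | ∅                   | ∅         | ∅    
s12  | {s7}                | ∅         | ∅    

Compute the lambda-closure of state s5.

{s0, s3, s4, s5, s6, s7, s9, s11, s12}

Start with {s5}.
From s5 via lambda: add s3, s11.
From s3 via lambda: add s0, s9, s12.
From s0 via lambda: add s6.
From s9 via lambda: add s4.
From s12 via lambda: add s7.
No new states can be added; the closed set is {s0, s3, s4, s5, s6, s7, s9, s11, s12}.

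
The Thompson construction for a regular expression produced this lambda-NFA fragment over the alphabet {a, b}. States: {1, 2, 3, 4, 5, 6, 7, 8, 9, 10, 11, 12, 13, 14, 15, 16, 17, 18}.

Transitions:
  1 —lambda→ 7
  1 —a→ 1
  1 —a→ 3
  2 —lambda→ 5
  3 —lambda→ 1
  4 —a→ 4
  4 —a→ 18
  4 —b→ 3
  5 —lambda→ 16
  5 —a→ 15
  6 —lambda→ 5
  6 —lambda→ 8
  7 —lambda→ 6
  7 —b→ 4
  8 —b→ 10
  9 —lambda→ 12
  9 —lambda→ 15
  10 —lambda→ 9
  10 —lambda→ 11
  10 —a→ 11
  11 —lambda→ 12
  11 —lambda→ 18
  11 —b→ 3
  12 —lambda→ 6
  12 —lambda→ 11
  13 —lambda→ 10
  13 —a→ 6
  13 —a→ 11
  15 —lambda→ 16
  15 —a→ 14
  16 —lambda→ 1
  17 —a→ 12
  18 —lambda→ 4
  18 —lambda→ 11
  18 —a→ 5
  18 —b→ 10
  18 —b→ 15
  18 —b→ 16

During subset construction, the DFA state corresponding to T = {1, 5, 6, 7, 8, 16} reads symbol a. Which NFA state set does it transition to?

{1, 3, 5, 6, 7, 8, 15, 16}

1 on a → {1, 3}.
5 on a → {15}.
No a-transition from 6, 7, 8, 16.
Union after reading a: {1, 3, 15}.
Now take the lambda-closure:
From 1 via lambda: add 7.
From 15 via lambda: add 16.
From 7 via lambda: add 6.
From 6 via lambda: add 5, 8.
No new states can be added; the closed set is {1, 3, 5, 6, 7, 8, 15, 16}.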